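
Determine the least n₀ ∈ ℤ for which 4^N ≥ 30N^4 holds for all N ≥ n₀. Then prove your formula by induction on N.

n₀ = 9

At N = 8: 65536 < 122880, so the inequality fails and n₀ ≥ 9. We prove 4^N ≥ 30N^4 for all N ≥ 9.
Base case (N = 9): 4^N = 262144 and 30N^4 = 196830, so 262144 ≥ 196830.
For the inductive step, assume it holds for an arbitrary p ≥ 9, so 4^p ≥ 30p^4.
Then 4^(p + 1) = 4·(4^p) ≥ 4·(30p^4).
Also, for p ≥ 9 we have 4·(30p^4) ≥ 30(p+1)^4, since 4 ≥ (1 + 1/p)^4 for all p ≥ 9.
Combining, 4^(p + 1) ≥ 30(p+1)^4.
By induction, the statement is established for all N ≥ 9.
Hence the smallest such n₀ is 9.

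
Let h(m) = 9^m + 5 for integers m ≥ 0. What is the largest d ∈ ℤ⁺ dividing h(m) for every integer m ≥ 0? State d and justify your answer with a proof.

Computing the first values: h(0) = 6 and h(1) = 14; gcd(6, 14) = 2, so d ≤ 2.
We prove 2 | 9^m + 5 for all m ≥ 0 by induction on m.
When m = 0: h(0) = 6 = 2·(3), so 2 | h(0).
Inductive step: assume the claim holds for m = i, i.e. 2 | h(i). Then
h(i+1) = 9^(i+1) + 5 = 9·(9^i + 5) - 40 = 9·h(i) - 40. The first term is divisible by 2 by the inductive hypothesis, and -40 is divisible by 2. Hence 2 | h(i+1).
By the principle of mathematical induction, the result holds for all m ≥ 0.
Therefore the largest such d is 2.

d = 2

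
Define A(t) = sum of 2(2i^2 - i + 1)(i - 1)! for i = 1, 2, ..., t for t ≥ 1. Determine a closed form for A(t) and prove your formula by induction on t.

We claim A(t) = (4t + 2)t! - 2 for all t ≥ 1.
Base step (t = 1): A(1) = 4, and the closed form gives 4. They agree.
Suppose the result is true for t = i, so A(i) = (4i + 2)i! - 2.
Then A(i+1) = A(i) + (2(2i^2 + 3i + 2)i!) = ((4i + 2)i! - 2) + (2(2i^2 + 3i + 2)i!).
Simplifying, A(i+1) = (4(i+1) + 2)(i+1)! - 2,
which is the closed form with t = i+1.
By the principle of mathematical induction, the result holds for all t ≥ 1.

A(t) = (4t + 2)t! - 2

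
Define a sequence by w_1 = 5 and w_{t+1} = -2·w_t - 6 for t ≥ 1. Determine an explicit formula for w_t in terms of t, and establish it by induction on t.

w_t = 7(-2)^(t - 1) - 2

Computing the first terms: w_1 = 5, w_2 = -16, w_3 = 26. This suggests w_t = 7(-2)^(t - 1) - 2.
When t = 1: the formula gives 5 = 5 = w_1.
Inductive step: assume the claim holds for t = m, so w_m = 7(-2)^(m - 1) - 2.
Then w_{m+1} = -2·w_m - 6 = -2·(7(-2)^(m - 1) - 2) - 6 = 7(-2)^m - 2 = 7(-2)^((m+1) - 1) - 2,
which is the claimed formula at t = m+1.
This completes the induction.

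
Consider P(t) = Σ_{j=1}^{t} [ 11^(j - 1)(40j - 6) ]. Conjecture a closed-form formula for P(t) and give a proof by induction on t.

We claim P(t) = 11^t(4t - 1) + 1 for all t ≥ 1.
Base step (t = 1): P(1) = 34, and the closed form gives 34. They agree.
Inductive step: assume the claim holds for t = j, so P(j) = 11^j(4j - 1) + 1.
Then P(j+1) = P(j) + (11^j(40j + 34)) = (11^j(4j - 1) + 1) + (11^j(40j + 34)).
Simplifying, P(j+1) = 44·11^j·j + 33·11^j + 1 = 11^(j+1)(4(j+1) - 1) + 1,
which is the closed form with t = j+1.
By induction, the statement is established for all t ≥ 1.

P(t) = 11^t(4t - 1) + 1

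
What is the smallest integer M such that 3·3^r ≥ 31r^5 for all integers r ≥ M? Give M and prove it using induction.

At r = 14: 14348907 < 16672544, so the inequality fails and M ≥ 15. We prove 3·3^r ≥ 31r^5 for all r ≥ 15.
When r = 15: 3·3^r = 43046721 and 31r^5 = 23540625, so 43046721 ≥ 23540625.
Inductive step: suppose the statement holds for some k ≥ 15, so 3·3^k ≥ 31k^5.
Then 3·3^(k + 1) = 3·(3·3^k) ≥ 3·(31k^5).
Also, for k ≥ 15 we have 3·(31k^5) ≥ 31(k+1)^5, since 3 ≥ (1 + 1/k)^5 for all k ≥ 15.
Combining, 3·3^(k + 1) ≥ 31(k+1)^5.
This completes the induction.
Hence the smallest such M is 15.

M = 15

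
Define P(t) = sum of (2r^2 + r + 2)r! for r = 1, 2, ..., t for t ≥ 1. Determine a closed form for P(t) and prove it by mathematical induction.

P(t) = (2t + 1)(t + 1)! - 1

We claim P(t) = (2t + 1)(t + 1)! - 1 for all t ≥ 1.
For the base case t = 1: P(1) = 5, and the closed form gives 5. They agree.
Inductive step: suppose the statement holds for some r ≥ 1, so P(r) = (2r + 1)(r + 1)! - 1.
Then P(r+1) = P(r) + ((2r^2 + 5r + 5)(r + 1)!) = ((2r + 1)(r + 1)! - 1) + ((2r^2 + 5r + 5)(r + 1)!).
Simplifying, P(r+1) = (2(r+1) + 1)((r+1) + 1)! - 1,
which is the closed form with t = r+1.
This completes the induction.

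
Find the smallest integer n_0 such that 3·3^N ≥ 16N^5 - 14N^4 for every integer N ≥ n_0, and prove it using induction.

n_0 = 14

At N = 13: 4782969 < 5540834, so the inequality fails and n_0 ≥ 14. We prove 3·3^N ≥ 16N^5 - 14N^4 for all N ≥ 14.
Base step (N = 14): 3·3^N = 14348907 and 16N^5 - 14N^4 = 8067360, so 14348907 ≥ 8067360.
Inductive step: suppose the statement holds for some r ≥ 14, so 3·3^r ≥ 16r^5 - 14r^4.
Then 3·3^(r + 1) = 3·(3·3^r) ≥ 3·(16r^5 - 14r^4).
Also, for r ≥ 14 we have 3·(16r^5 - 14r^4) ≥ 16(r+1)^5 - 14(r+1)^4, since 3·(16r^5 - 14r^4) − (16(r+1)^5 - 14(r+1)^4) = 32r^5 - 108r^4 - 104r^3 - 76r^2 - 24r - 2, which is nonnegative for all r ≥ 14.
Combining, 3·3^(r + 1) ≥ 16(r+1)^5 - 14(r+1)^4.
By the principle of mathematical induction, the result holds for all N ≥ 14.
Hence the smallest such n_0 is 14.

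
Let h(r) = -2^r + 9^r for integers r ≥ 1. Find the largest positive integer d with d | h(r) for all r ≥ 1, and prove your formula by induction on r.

d = 7

Computing the first values: h(1) = 7 and h(2) = 77; gcd(7, 77) = 7, so d ≤ 7.
We prove 7 | -2^r + 9^r for all r ≥ 1 by induction on r.
Base step (r = 1): h(1) = 7 = 7·(1), so 7 | h(1).
Inductive step: assume the claim holds for r = j, i.e. 7 | h(j). Then
9^{j+1} − 2^{j+1} = 9·9^j − 2·2^j = 9·(9^j − 2^j) + (7)·2^j. The first term is divisible by 7 by the inductive hypothesis, and the second term (7)·2^j is divisible by 7 since 7 | 7. Hence 7 | h(j+1).
This completes the induction.
Therefore the largest such d is 7.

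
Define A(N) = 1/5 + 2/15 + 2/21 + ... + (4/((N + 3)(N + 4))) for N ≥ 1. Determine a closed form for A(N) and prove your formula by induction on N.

A(N) = N/(N + 4)

We claim A(N) = N/(N + 4) for all N ≥ 1.
For the base case N = 1: A(1) = 1/5, and the closed form gives 1/5. They agree.
Inductive step: assume the claim holds for N = i, so A(i) = i/(i + 4).
Then A(i+1) = A(i) + (4/((i + 4)(i + 5))) = (i/(i + 4)) + (4/((i + 4)(i + 5))).
Simplifying, A(i+1) = (i + 1)/(i + 5) = (i+1)/((i+1) + 4),
which is the closed form with N = i+1.
This completes the induction.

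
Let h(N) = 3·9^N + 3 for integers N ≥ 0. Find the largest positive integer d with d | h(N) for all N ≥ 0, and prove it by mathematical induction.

d = 6

Computing the first values: h(0) = 6 and h(1) = 30; gcd(6, 30) = 6, so d ≤ 6.
We prove 6 | 3·9^N + 3 for all N ≥ 0 by induction on N.
When N = 0: h(0) = 6 = 6·(1), so 6 | h(0).
Suppose the result is true for N = p, i.e. 6 | h(p). Then
h(p+1) = 3·9^(p+1) + 3 = 9·(3·9^p + 3) - 24 = 9·h(p) - 24. The first term is divisible by 6 by the inductive hypothesis, and -24 is divisible by 6. Hence 6 | h(p+1).
By the principle of mathematical induction, the result holds for all N ≥ 0.
Therefore the largest such d is 6.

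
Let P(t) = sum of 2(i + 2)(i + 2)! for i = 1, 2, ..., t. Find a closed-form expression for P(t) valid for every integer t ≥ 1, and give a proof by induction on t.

We claim P(t) = 2(t + 3)! - 12 for all t ≥ 1.
Base case (t = 1): P(1) = 36, and the closed form gives 36. They agree.
Inductive step: assume the claim holds for t = i, so P(i) = 2(i + 3)! - 12.
Then P(i+1) = P(i) + (2(i + 3)(i + 3)!) = (2(i + 3)! - 12) + (2(i + 3)(i + 3)!).
Simplifying, P(i+1) = 2((i+1) + 3)! - 12,
which is the closed form with t = i+1.
By induction, the statement is established for all t ≥ 1.

P(t) = 2(t + 3)! - 12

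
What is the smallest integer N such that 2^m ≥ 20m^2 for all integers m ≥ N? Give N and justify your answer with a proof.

At m = 11: 2048 < 2420, so the inequality fails and N ≥ 12. We prove 2^m ≥ 20m^2 for all m ≥ 12.
When m = 12: 2^m = 4096 and 20m^2 = 2880, so 4096 ≥ 2880.
Suppose the result is true for m = r, so 2^r ≥ 20r^2.
Then 2^(r + 1) = 2·(2^r) ≥ 2·(20r^2).
Also, for r ≥ 12 we have 2·(20r^2) ≥ 20(r+1)^2, since 2 ≥ (1 + 1/r)^2 for all r ≥ 12.
Combining, 2^(r + 1) ≥ 20(r+1)^2.
Hence, by induction on m, the claim holds for every m ≥ 12.
Hence the smallest such N is 12.

N = 12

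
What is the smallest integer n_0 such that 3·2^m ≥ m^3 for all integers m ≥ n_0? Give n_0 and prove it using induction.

n_0 = 7

At m = 6: 192 < 216, so the inequality fails and n_0 ≥ 7. We prove 3·2^m ≥ m^3 for all m ≥ 7.
For the base case m = 7: 3·2^m = 384 and m^3 = 343, so 384 ≥ 343.
For the inductive step, assume it holds for an arbitrary r ≥ 7, so 3·2^r ≥ r^3.
Then 3·2^(r + 1) = 2·(3·2^r) ≥ 2·(r^3).
Also, for r ≥ 7 we have 2·(r^3) ≥ (r+1)^3, since 2 ≥ (1 + 1/r)^3 for all r ≥ 7.
Combining, 3·2^(r + 1) ≥ (r+1)^3.
Hence, by induction on m, the claim holds for every m ≥ 7.
Hence the smallest such n_0 is 7.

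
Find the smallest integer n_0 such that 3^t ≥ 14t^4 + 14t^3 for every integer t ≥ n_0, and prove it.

n_0 = 12

At t = 11: 177147 < 223608, so the inequality fails and n_0 ≥ 12. We prove 3^t ≥ 14t^4 + 14t^3 for all t ≥ 12.
Base case (t = 12): 3^t = 531441 and 14t^4 + 14t^3 = 314496, so 531441 ≥ 314496.
Inductive step: suppose the statement holds for some r ≥ 12, so 3^r ≥ 14r^4 + 14r^3.
Then 3^(r + 1) = 3·(3^r) ≥ 3·(14r^4 + 14r^3).
Also, for r ≥ 12 we have 3·(14r^4 + 14r^3) ≥ 14(r+1)^4 + 14(r+1)^3, since 3·(14r^4 + 14r^3) − (14(r+1)^4 + 14(r+1)^3) = 28r^4 - 28r^3 - 126r^2 - 98r - 28, which is nonnegative for all r ≥ 12.
Combining, 3^(r + 1) ≥ 14(r+1)^4 + 14(r+1)^3.
Hence, by induction on t, the claim holds for every t ≥ 12.
Hence the smallest such n_0 is 12.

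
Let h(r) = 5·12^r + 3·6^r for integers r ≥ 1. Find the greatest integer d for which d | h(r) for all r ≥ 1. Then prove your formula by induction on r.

Computing the first values: h(1) = 78 and h(2) = 828; gcd(78, 828) = 6, so d ≤ 6.
We prove 6 | 5·12^r + 3·6^r for all r ≥ 1 by induction on r.
Base step (r = 1): h(1) = 78 = 6·(13), so 6 | h(1).
Inductive step: assume the claim holds for r = m, i.e. 6 | h(m). Then
h(m+1) − 12·h(m) = (5·12^(m+1) + 3·6^(m+1)) − 12·(5·12^m + 3·6^m) = (3)·6^m·(6 − 12) = (-18)·6^m. Since 6 | h(m) by the inductive hypothesis, 6 | 12·h(m); and 6 | -18 since -18 = 6·-3. Therefore 6 | h(m+1).
Hence, by induction on r, the claim holds for every r ≥ 1.
Therefore the largest such d is 6.

d = 6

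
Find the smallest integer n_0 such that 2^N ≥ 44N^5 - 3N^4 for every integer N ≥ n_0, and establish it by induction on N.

n_0 = 30

At N = 29: 536870912 < 900368713, so the inequality fails and n_0 ≥ 30. We prove 2^N ≥ 44N^5 - 3N^4 for all N ≥ 30.
For the base case N = 30: 2^N = 1073741824 and 44N^5 - 3N^4 = 1066770000, so 1073741824 ≥ 1066770000.
For the inductive step, assume it holds for an arbitrary m ≥ 30, so 2^m ≥ 44m^5 - 3m^4.
Then 2^(m + 1) = 2·(2^m) ≥ 2·(44m^5 - 3m^4).
Also, for m ≥ 30 we have 2·(44m^5 - 3m^4) ≥ 44(m+1)^5 - 3(m+1)^4, since 2·(44m^5 - 3m^4) − (44(m+1)^5 - 3(m+1)^4) = 44m^5 - 223m^4 - 428m^3 - 422m^2 - 208m - 41, which is nonnegative for all m ≥ 30.
Combining, 2^(m + 1) ≥ 44(m+1)^5 - 3(m+1)^4.
By the principle of mathematical induction, the result holds for all N ≥ 30.
Hence the smallest such n_0 is 30.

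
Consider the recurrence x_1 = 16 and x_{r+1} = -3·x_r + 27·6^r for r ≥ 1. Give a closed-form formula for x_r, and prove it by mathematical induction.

x_r = -2(-3)^(r - 1) + 3·6^r

Computing the first terms: x_1 = 16, x_2 = 114, x_3 = 630. This suggests x_r = -2(-3)^(r - 1) + 3·6^r.
Base step (r = 1): the formula gives 16 = 16 = x_1.
For the inductive step, assume it holds for an arbitrary p ≥ 1, so x_p = -2(-3)^(p - 1) + 3·6^p.
Then x_{p+1} = -3·x_p + 27·6^p = -3·(-2(-3)^(p - 1) + 3·6^p) + 27·6^p = -2(-3)^p + 3·6^(p + 1) = -2(-3)^((p+1) - 1) + 3·6^(p+1),
which is the claimed formula at r = p+1.
This completes the induction.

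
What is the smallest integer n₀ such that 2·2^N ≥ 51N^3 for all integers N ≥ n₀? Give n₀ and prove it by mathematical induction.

At N = 16: 131072 < 208896, so the inequality fails and n₀ ≥ 17. We prove 2·2^N ≥ 51N^3 for all N ≥ 17.
For the base case N = 17: 2·2^N = 262144 and 51N^3 = 250563, so 262144 ≥ 250563.
Inductive step: assume the claim holds for N = i, so 2·2^i ≥ 51i^3.
Then 2·2^(i + 1) = 2·(2·2^i) ≥ 2·(51i^3).
Also, for i ≥ 17 we have 2·(51i^3) ≥ 51(i+1)^3, since 2 ≥ (1 + 1/i)^3 for all i ≥ 17.
Combining, 2·2^(i + 1) ≥ 51(i+1)^3.
By the principle of mathematical induction, the result holds for all N ≥ 17.
Hence the smallest such n₀ is 17.

n₀ = 17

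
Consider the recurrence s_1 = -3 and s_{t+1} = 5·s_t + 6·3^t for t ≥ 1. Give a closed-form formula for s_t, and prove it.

Computing the first terms: s_1 = -3, s_2 = 3, s_3 = 69. This suggests s_t = -3^(t + 1) + 6·5^(t - 1).
For the base case t = 1: the formula gives -3 = -3 = s_1.
Inductive step: suppose the statement holds for some r ≥ 1, so s_r = -3^(r + 1) + 6·5^(r - 1).
Then s_{r+1} = 5·s_r + 6·3^r = 5·(-3^(r + 1) + 6·5^(r - 1)) + 6·3^r = -3^(r + 2) + 6·5^r = -3^((r+1) + 1) + 6·5^((r+1) - 1),
which is the claimed formula at t = r+1.
This completes the induction.

s_t = -3^(t + 1) + 6·5^(t - 1)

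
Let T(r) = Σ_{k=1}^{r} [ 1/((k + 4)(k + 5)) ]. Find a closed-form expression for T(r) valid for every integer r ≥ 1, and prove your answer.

T(r) = r/(5(r + 5))

We claim T(r) = r/(5(r + 5)) for all r ≥ 1.
Base step (r = 1): T(1) = 1/30, and the closed form gives 1/30. They agree.
Inductive step: assume the claim holds for r = k, so T(k) = k/(5(k + 5)).
Then T(k+1) = T(k) + (1/((k + 5)(k + 6))) = (k/(5(k + 5))) + (1/((k + 5)(k + 6))).
Simplifying, T(k+1) = (k + 1)/(5(k + 6)) = (k+1)/(5((k+1) + 5)),
which is the closed form with r = k+1.
By the principle of mathematical induction, the result holds for all r ≥ 1.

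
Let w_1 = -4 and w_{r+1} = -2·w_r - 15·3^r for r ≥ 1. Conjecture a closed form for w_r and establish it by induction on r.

Computing the first terms: w_1 = -4, w_2 = -37, w_3 = -61. This suggests w_r = 5(-2)^(r - 1) - 3^(r + 1).
When r = 1: the formula gives -4 = -4 = w_1.
Suppose the result is true for r = i, so w_i = 5(-2)^(i - 1) - 3^(i + 1).
Then w_{i+1} = -2·w_i - 15·3^i = -2·(5(-2)^(i - 1) - 3^(i + 1)) - 15·3^i = 5(-2)^i - 3^(i + 2) = 5(-2)^((i+1) - 1) - 3^((i+1) + 1),
which is the claimed formula at r = i+1.
Hence, by induction on r, the claim holds for every r ≥ 1.

w_r = 5(-2)^(r - 1) - 3^(r + 1)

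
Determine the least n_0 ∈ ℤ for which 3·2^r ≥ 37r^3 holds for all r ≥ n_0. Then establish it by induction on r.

n_0 = 16

At r = 15: 98304 < 124875, so the inequality fails and n_0 ≥ 16. We prove 3·2^r ≥ 37r^3 for all r ≥ 16.
Base step (r = 16): 3·2^r = 196608 and 37r^3 = 151552, so 196608 ≥ 151552.
Suppose the result is true for r = j, so 3·2^j ≥ 37j^3.
Then 3·2^(j + 1) = 2·(3·2^j) ≥ 2·(37j^3).
Also, for j ≥ 16 we have 2·(37j^3) ≥ 37(j+1)^3, since 2 ≥ (1 + 1/j)^3 for all j ≥ 16.
Combining, 3·2^(j + 1) ≥ 37(j+1)^3.
Hence, by induction on r, the claim holds for every r ≥ 16.
Hence the smallest such n_0 is 16.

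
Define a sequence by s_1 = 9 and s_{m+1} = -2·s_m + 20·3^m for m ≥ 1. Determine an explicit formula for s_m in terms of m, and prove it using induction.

s_m = -3(-2)^(m - 1) + 4·3^m

Computing the first terms: s_1 = 9, s_2 = 42, s_3 = 96. This suggests s_m = -3(-2)^(m - 1) + 4·3^m.
Base step (m = 1): the formula gives 9 = 9 = s_1.
For the inductive step, assume it holds for an arbitrary r ≥ 1, so s_r = -3(-2)^(r - 1) + 4·3^r.
Then s_{r+1} = -2·s_r + 20·3^r = -2·(-3(-2)^(r - 1) + 4·3^r) + 20·3^r = -3(-2)^r + 4·3^(r + 1) = -3(-2)^((r+1) - 1) + 4·3^(r+1),
which is the claimed formula at m = r+1.
This completes the induction.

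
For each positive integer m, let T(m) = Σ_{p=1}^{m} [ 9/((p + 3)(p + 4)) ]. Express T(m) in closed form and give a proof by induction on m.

We claim T(m) = 9m/(4(m + 4)) for all m ≥ 1.
For the base case m = 1: T(1) = 9/20, and the closed form gives 9/20. They agree.
Inductive step: suppose the statement holds for some p ≥ 1, so T(p) = 9p/(4(p + 4)).
Then T(p+1) = T(p) + (9/((p + 4)(p + 5))) = (9p/(4(p + 4))) + (9/((p + 4)(p + 5))).
Simplifying, T(p+1) = 9(p + 1)/(4(p + 5)) = 9(p+1)/(4((p+1) + 4)),
which is the closed form with m = p+1.
By the principle of mathematical induction, the result holds for all m ≥ 1.

T(m) = 9m/(4(m + 4))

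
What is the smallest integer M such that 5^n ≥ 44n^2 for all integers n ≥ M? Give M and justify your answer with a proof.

M = 5

At n = 4: 625 < 704, so the inequality fails and M ≥ 5. We prove 5^n ≥ 44n^2 for all n ≥ 5.
Base case (n = 5): 5^n = 3125 and 44n^2 = 1100, so 3125 ≥ 1100.
Inductive step: assume the claim holds for n = i, so 5^i ≥ 44i^2.
Then 5^(i + 1) = 5·(5^i) ≥ 5·(44i^2).
Also, for i ≥ 5 we have 5·(44i^2) ≥ 44(i+1)^2, since 5 ≥ (1 + 1/i)^2 for all i ≥ 5.
Combining, 5^(i + 1) ≥ 44(i+1)^2.
Hence, by induction on n, the claim holds for every n ≥ 5.
Hence the smallest such M is 5.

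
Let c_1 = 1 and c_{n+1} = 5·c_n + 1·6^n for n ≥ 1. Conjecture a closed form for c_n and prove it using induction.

Computing the first terms: c_1 = 1, c_2 = 11, c_3 = 91. This suggests c_n = -5^n + 6^n.
Base step (n = 1): the formula gives 1 = 1 = c_1.
Suppose the result is true for n = p, so c_p = -5^p + 6^p.
Then c_{p+1} = 5·c_p + 1·6^p = 5·(-5^p + 6^p) + 1·6^p = -5^(p + 1) + 6^(p + 1),
which is the claimed formula at n = p+1.
Hence, by induction on n, the claim holds for every n ≥ 1.

c_n = -5^n + 6^n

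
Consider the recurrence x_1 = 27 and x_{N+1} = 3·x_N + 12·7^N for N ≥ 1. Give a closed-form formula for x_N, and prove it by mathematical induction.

x_N = 2·3^N + 3·7^N

Computing the first terms: x_1 = 27, x_2 = 165, x_3 = 1083. This suggests x_N = 2·3^N + 3·7^N.
For the base case N = 1: the formula gives 27 = 27 = x_1.
Suppose the result is true for N = p, so x_p = 2·3^p + 3·7^p.
Then x_{p+1} = 3·x_p + 12·7^p = 3·(2·3^p + 3·7^p) + 12·7^p = 2·3^(p + 1) + 3·7^(p + 1),
which is the claimed formula at N = p+1.
Hence, by induction on N, the claim holds for every N ≥ 1.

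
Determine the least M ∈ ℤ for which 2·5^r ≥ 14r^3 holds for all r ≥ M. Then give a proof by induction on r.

At r = 3: 250 < 378, so the inequality fails and M ≥ 4. We prove 2·5^r ≥ 14r^3 for all r ≥ 4.
Base step (r = 4): 2·5^r = 1250 and 14r^3 = 896, so 1250 ≥ 896.
For the inductive step, assume it holds for an arbitrary i ≥ 4, so 2·5^i ≥ 14i^3.
Then 2·5^(i + 1) = 5·(2·5^i) ≥ 5·(14i^3).
Also, for i ≥ 4 we have 5·(14i^3) ≥ 14(i+1)^3, since 5 ≥ (1 + 1/i)^3 for all i ≥ 4.
Combining, 2·5^(i + 1) ≥ 14(i+1)^3.
By the principle of mathematical induction, the result holds for all r ≥ 4.
Hence the smallest such M is 4.

M = 4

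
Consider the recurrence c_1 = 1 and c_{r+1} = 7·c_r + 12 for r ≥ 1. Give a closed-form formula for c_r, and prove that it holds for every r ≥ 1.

c_r = 3·7^(r - 1) - 2

Computing the first terms: c_1 = 1, c_2 = 19, c_3 = 145. This suggests c_r = 3·7^(r - 1) - 2.
For the base case r = 1: the formula gives 1 = 1 = c_1.
Suppose the result is true for r = j, so c_j = 3·7^(j - 1) - 2.
Then c_{j+1} = 7·c_j + 12 = 7·(3·7^(j - 1) - 2) + 12 = 3·7^j - 2 = 3·7^((j+1) - 1) - 2,
which is the claimed formula at r = j+1.
Hence, by induction on r, the claim holds for every r ≥ 1.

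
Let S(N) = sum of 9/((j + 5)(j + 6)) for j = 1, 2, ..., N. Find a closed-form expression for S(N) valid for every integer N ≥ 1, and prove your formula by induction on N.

S(N) = 3N/(2(N + 6))

We claim S(N) = 3N/(2(N + 6)) for all N ≥ 1.
When N = 1: S(1) = 3/14, and the closed form gives 3/14. They agree.
For the inductive step, assume it holds for an arbitrary j ≥ 1, so S(j) = 3j/(2(j + 6)).
Then S(j+1) = S(j) + (9/((j + 6)(j + 7))) = (3j/(2(j + 6))) + (9/((j + 6)(j + 7))).
Simplifying, S(j+1) = 3(j + 1)/(2(j + 7)) = 3(j+1)/(2((j+1) + 6)),
which is the closed form with N = j+1.
This completes the induction.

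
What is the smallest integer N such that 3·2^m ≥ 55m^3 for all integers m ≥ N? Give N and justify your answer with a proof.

N = 17

At m = 16: 196608 < 225280, so the inequality fails and N ≥ 17. We prove 3·2^m ≥ 55m^3 for all m ≥ 17.
Base step (m = 17): 3·2^m = 393216 and 55m^3 = 270215, so 393216 ≥ 270215.
Inductive step: suppose the statement holds for some r ≥ 17, so 3·2^r ≥ 55r^3.
Then 3·2^(r + 1) = 2·(3·2^r) ≥ 2·(55r^3).
Also, for r ≥ 17 we have 2·(55r^3) ≥ 55(r+1)^3, since 2 ≥ (1 + 1/r)^3 for all r ≥ 17.
Combining, 3·2^(r + 1) ≥ 55(r+1)^3.
By the principle of mathematical induction, the result holds for all m ≥ 17.
Hence the smallest such N is 17.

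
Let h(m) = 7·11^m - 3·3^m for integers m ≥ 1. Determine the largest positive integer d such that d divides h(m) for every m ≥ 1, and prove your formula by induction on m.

d = 4

Computing the first values: h(1) = 68 and h(2) = 820; gcd(68, 820) = 4, so d ≤ 4.
We prove 4 | 7·11^m - 3·3^m for all m ≥ 1 by induction on m.
For the base case m = 1: h(1) = 68 = 4·(17), so 4 | h(1).
For the inductive step, assume it holds for an arbitrary r ≥ 1, i.e. 4 | h(r). Then
h(r+1) − 11·h(r) = (7·11^(r+1) - 3·3^(r+1)) − 11·(7·11^r - 3·3^r) = (-3)·3^r·(3 − 11) = (24)·3^r. Since 4 | h(r) by the inductive hypothesis, 4 | 11·h(r); and 4 | 24 since 24 = 4·6. Therefore 4 | h(r+1).
By the principle of mathematical induction, the result holds for all m ≥ 1.
Therefore the largest such d is 4.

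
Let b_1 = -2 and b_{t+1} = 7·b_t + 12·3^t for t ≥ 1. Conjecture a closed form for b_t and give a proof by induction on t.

b_t = -3^(t + 1) + 7^t

Computing the first terms: b_1 = -2, b_2 = 22, b_3 = 262. This suggests b_t = -3^(t + 1) + 7^t.
Base case (t = 1): the formula gives -2 = -2 = b_1.
For the inductive step, assume it holds for an arbitrary p ≥ 1, so b_p = -3^(p + 1) + 7^p.
Then b_{p+1} = 7·b_p + 12·3^p = 7·(-3^(p + 1) + 7^p) + 12·3^p = -3^(p + 2) + 7^(p + 1) = -3^((p+1) + 1) + 7^(p+1),
which is the claimed formula at t = p+1.
This completes the induction.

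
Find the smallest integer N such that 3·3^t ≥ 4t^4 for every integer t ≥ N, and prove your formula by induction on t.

At t = 7: 6561 < 9604, so the inequality fails and N ≥ 8. We prove 3·3^t ≥ 4t^4 for all t ≥ 8.
Base case (t = 8): 3·3^t = 19683 and 4t^4 = 16384, so 19683 ≥ 16384.
For the inductive step, assume it holds for an arbitrary p ≥ 8, so 3·3^p ≥ 4p^4.
Then 3·3^(p + 1) = 3·(3·3^p) ≥ 3·(4p^4).
Also, for p ≥ 8 we have 3·(4p^4) ≥ 4(p+1)^4, since 3 ≥ (1 + 1/p)^4 for all p ≥ 8.
Combining, 3·3^(p + 1) ≥ 4(p+1)^4.
By the principle of mathematical induction, the result holds for all t ≥ 8.
Hence the smallest such N is 8.

N = 8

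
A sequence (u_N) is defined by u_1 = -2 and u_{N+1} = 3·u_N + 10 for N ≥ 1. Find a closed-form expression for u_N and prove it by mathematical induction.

Computing the first terms: u_1 = -2, u_2 = 4, u_3 = 22. This suggests u_N = 3^N - 5.
Base step (N = 1): the formula gives -2 = -2 = u_1.
For the inductive step, assume it holds for an arbitrary p ≥ 1, so u_p = 3^p - 5.
Then u_{p+1} = 3·u_p + 10 = 3·(3^p - 5) + 10 = 3^(p + 1) - 5,
which is the claimed formula at N = p+1.
By induction, the statement is established for all N ≥ 1.

u_N = 3^N - 5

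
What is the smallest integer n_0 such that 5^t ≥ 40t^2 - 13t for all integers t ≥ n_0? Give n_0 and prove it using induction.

At t = 3: 125 < 321, so the inequality fails and n_0 ≥ 4. We prove 5^t ≥ 40t^2 - 13t for all t ≥ 4.
When t = 4: 5^t = 625 and 40t^2 - 13t = 588, so 625 ≥ 588.
Suppose the result is true for t = k, so 5^k ≥ 40k^2 - 13k.
Then 5^(k + 1) = 5·(5^k) ≥ 5·(40k^2 - 13k).
Also, for k ≥ 4 we have 5·(40k^2 - 13k) ≥ 40(k+1)^2 - 13(k+1), since 5·(40k^2 - 13k) − (40(k+1)^2 - 13(k+1)) = 160k^2 - 132k - 27, which is nonnegative for all k ≥ 4.
Combining, 5^(k + 1) ≥ 40(k+1)^2 - 13(k+1).
Hence, by induction on t, the claim holds for every t ≥ 4.
Hence the smallest such n_0 is 4.

n_0 = 4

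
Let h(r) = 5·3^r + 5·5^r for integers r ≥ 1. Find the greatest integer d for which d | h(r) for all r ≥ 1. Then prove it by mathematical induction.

d = 10

Computing the first values: h(1) = 40 and h(2) = 170; gcd(40, 170) = 10, so d ≤ 10.
We prove 10 | 5·3^r + 5·5^r for all r ≥ 1 by induction on r.
When r = 1: h(1) = 40 = 10·(4), so 10 | h(1).
Suppose the result is true for r = p, i.e. 10 | h(p). Then
h(p+1) − 5·h(p) = (5·3^(p+1) + 5·5^(p+1)) − 5·(5·3^p + 5·5^p) = (5)·3^p·(3 − 5) = (-10)·3^p. Since 10 | h(p) by the inductive hypothesis, 10 | 5·h(p); and 10 | -10 since -10 = 10·-1. Therefore 10 | h(p+1).
This completes the induction.
Therefore the largest such d is 10.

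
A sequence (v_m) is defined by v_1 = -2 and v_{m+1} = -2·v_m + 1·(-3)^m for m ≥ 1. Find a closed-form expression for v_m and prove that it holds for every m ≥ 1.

Computing the first terms: v_1 = -2, v_2 = 1, v_3 = 7. This suggests v_m = -5(-2)^(m - 1) - (-3)^m.
Base case (m = 1): the formula gives -2 = -2 = v_1.
Inductive step: assume the claim holds for m = p, so v_p = -5(-2)^(p - 1) - (-3)^p.
Then v_{p+1} = -2·v_p + 1·(-3)^p = -2·(-5(-2)^(p - 1) - (-3)^p) + 1·(-3)^p = -5(-2)^p - (-3)^(p + 1) = -5(-2)^((p+1) - 1) - (-3)^(p+1),
which is the claimed formula at m = p+1.
By the principle of mathematical induction, the result holds for all m ≥ 1.

v_m = -5(-2)^(m - 1) - (-3)^m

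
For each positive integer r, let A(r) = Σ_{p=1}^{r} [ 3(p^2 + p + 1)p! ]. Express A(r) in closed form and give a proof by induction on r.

A(r) = (3r + 3)(r + 1)! - 3

We claim A(r) = (3r + 3)(r + 1)! - 3 for all r ≥ 1.
For the base case r = 1: A(1) = 9, and the closed form gives 9. They agree.
Suppose the result is true for r = p, so A(p) = (3p + 3)(p + 1)! - 3.
Then A(p+1) = A(p) + (3(p^2 + 3p + 3)(p + 1)!) = ((3p + 3)(p + 1)! - 3) + (3(p^2 + 3p + 3)(p + 1)!).
Simplifying, A(p+1) = (3(p+1) + 3)((p+1) + 1)! - 3,
which is the closed form with r = p+1.
Hence, by induction on r, the claim holds for every r ≥ 1.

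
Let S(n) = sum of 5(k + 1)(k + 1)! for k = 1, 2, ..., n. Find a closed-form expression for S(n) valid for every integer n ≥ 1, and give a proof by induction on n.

S(n) = 5(n + 2)! - 10

We claim S(n) = 5(n + 2)! - 10 for all n ≥ 1.
Base case (n = 1): S(1) = 20, and the closed form gives 20. They agree.
Suppose the result is true for n = k, so S(k) = 5(k + 2)! - 10.
Then S(k+1) = S(k) + (5(k + 2)(k + 2)!) = (5(k + 2)! - 10) + (5(k + 2)(k + 2)!).
Simplifying, S(k+1) = 5((k+1) + 2)! - 10,
which is the closed form with n = k+1.
This completes the induction.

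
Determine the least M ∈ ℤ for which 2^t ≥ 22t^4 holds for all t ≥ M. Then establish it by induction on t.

M = 23

At t = 22: 4194304 < 5153632, so the inequality fails and M ≥ 23. We prove 2^t ≥ 22t^4 for all t ≥ 23.
For the base case t = 23: 2^t = 8388608 and 22t^4 = 6156502, so 8388608 ≥ 6156502.
Inductive step: assume the claim holds for t = k, so 2^k ≥ 22k^4.
Then 2^(k + 1) = 2·(2^k) ≥ 2·(22k^4).
Also, for k ≥ 23 we have 2·(22k^4) ≥ 22(k+1)^4, since 2 ≥ (1 + 1/k)^4 for all k ≥ 23.
Combining, 2^(k + 1) ≥ 22(k+1)^4.
By induction, the statement is established for all t ≥ 23.
Hence the smallest such M is 23.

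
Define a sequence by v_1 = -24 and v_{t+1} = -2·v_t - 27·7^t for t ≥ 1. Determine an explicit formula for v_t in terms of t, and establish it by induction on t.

Computing the first terms: v_1 = -24, v_2 = -141, v_3 = -1041. This suggests v_t = -3(-2)^(t - 1) - 3·7^t.
When t = 1: the formula gives -24 = -24 = v_1.
Suppose the result is true for t = i, so v_i = -3(-2)^(i - 1) - 3·7^i.
Then v_{i+1} = -2·v_i - 27·7^i = -2·(-3(-2)^(i - 1) - 3·7^i) - 27·7^i = -3(-2)^i - 3·7^(i + 1) = -3(-2)^((i+1) - 1) - 3·7^(i+1),
which is the claimed formula at t = i+1.
Hence, by induction on t, the claim holds for every t ≥ 1.

v_t = -3(-2)^(t - 1) - 3·7^t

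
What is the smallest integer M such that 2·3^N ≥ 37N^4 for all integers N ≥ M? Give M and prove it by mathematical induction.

M = 12

At N = 11: 354294 < 541717, so the inequality fails and M ≥ 12. We prove 2·3^N ≥ 37N^4 for all N ≥ 12.
Base case (N = 12): 2·3^N = 1062882 and 37N^4 = 767232, so 1062882 ≥ 767232.
Suppose the result is true for N = i, so 2·3^i ≥ 37i^4.
Then 2·3^(i + 1) = 3·(2·3^i) ≥ 3·(37i^4).
Also, for i ≥ 12 we have 3·(37i^4) ≥ 37(i+1)^4, since 3 ≥ (1 + 1/i)^4 for all i ≥ 12.
Combining, 2·3^(i + 1) ≥ 37(i+1)^4.
By induction, the statement is established for all N ≥ 12.
Hence the smallest such M is 12.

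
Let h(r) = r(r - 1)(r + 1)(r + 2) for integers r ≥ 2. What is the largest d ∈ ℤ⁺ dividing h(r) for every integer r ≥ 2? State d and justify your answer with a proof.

d = 24

Computing the first values: h(2) = 24 and h(3) = 120; gcd(24, 120) = 24, so d ≤ 24.
We prove 24 | r(r - 1)(r + 1)(r + 2) for all r ≥ 2 by induction on r.
When r = 2: h(2) = 24 = 24·(1), so 24 | h(2).
For the inductive step, assume it holds for an arbitrary m ≥ 2, i.e. 24 | h(m). Then
h(m+1) − h(m) = m·(m+1)·(m+2)·(m+3) − (m-1)·m·(m+1)·(m+2) = m·(m+1)·(m+2)·[(m+3) − (m-1)] = 4·m·(m+1)·(m+2). The product of 3 consecutive integers is divisible by (3)! = 6, so h(m+1) − h(m) is divisible by 4·6 = 24. By the inductive hypothesis 24 | h(m), hence 24 | h(m+1).
Hence, by induction on r, the claim holds for every r ≥ 2.
Therefore the largest such d is 24.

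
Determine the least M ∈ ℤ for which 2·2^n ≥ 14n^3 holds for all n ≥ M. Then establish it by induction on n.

At n = 14: 32768 < 38416, so the inequality fails and M ≥ 15. We prove 2·2^n ≥ 14n^3 for all n ≥ 15.
Base case (n = 15): 2·2^n = 65536 and 14n^3 = 47250, so 65536 ≥ 47250.
For the inductive step, assume it holds for an arbitrary r ≥ 15, so 2·2^r ≥ 14r^3.
Then 2·2^(r + 1) = 2·(2·2^r) ≥ 2·(14r^3).
Also, for r ≥ 15 we have 2·(14r^3) ≥ 14(r+1)^3, since 2 ≥ (1 + 1/r)^3 for all r ≥ 15.
Combining, 2·2^(r + 1) ≥ 14(r+1)^3.
This completes the induction.
Hence the smallest such M is 15.

M = 15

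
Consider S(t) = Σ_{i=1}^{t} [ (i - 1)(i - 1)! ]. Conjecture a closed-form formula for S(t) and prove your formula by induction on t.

S(t) = t! - 1

We claim S(t) = t! - 1 for all t ≥ 1.
Base step (t = 1): S(1) = 0, and the closed form gives 0. They agree.
For the inductive step, assume it holds for an arbitrary i ≥ 1, so S(i) = i! - 1.
Then S(i+1) = S(i) + (i·i!) = (i! - 1) + (i·i!).
Simplifying, S(i+1) = (i+1)! - 1,
which is the closed form with t = i+1.
By induction, the statement is established for all t ≥ 1.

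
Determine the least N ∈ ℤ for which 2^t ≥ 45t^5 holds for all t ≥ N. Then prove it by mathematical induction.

At t = 30: 1073741824 < 1093500000, so the inequality fails and N ≥ 31. We prove 2^t ≥ 45t^5 for all t ≥ 31.
When t = 31: 2^t = 2147483648 and 45t^5 = 1288311795, so 2147483648 ≥ 1288311795.
Suppose the result is true for t = r, so 2^r ≥ 45r^5.
Then 2^(r + 1) = 2·(2^r) ≥ 2·(45r^5).
Also, for r ≥ 31 we have 2·(45r^5) ≥ 45(r+1)^5, since 2 ≥ (1 + 1/r)^5 for all r ≥ 31.
Combining, 2^(r + 1) ≥ 45(r+1)^5.
By induction, the statement is established for all t ≥ 31.
Hence the smallest such N is 31.

N = 31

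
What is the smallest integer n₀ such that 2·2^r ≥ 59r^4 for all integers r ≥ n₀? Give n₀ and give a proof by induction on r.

At r = 22: 8388608 < 13821104, so the inequality fails and n₀ ≥ 23. We prove 2·2^r ≥ 59r^4 for all r ≥ 23.
Base case (r = 23): 2·2^r = 16777216 and 59r^4 = 16510619, so 16777216 ≥ 16510619.
Inductive step: suppose the statement holds for some k ≥ 23, so 2·2^k ≥ 59k^4.
Then 2·2^(k + 1) = 2·(2·2^k) ≥ 2·(59k^4).
Also, for k ≥ 23 we have 2·(59k^4) ≥ 59(k+1)^4, since 2 ≥ (1 + 1/k)^4 for all k ≥ 23.
Combining, 2·2^(k + 1) ≥ 59(k+1)^4.
This completes the induction.
Hence the smallest such n₀ is 23.

n₀ = 23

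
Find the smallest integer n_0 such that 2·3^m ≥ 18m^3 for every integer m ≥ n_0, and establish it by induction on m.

n_0 = 8

At m = 7: 4374 < 6174, so the inequality fails and n_0 ≥ 8. We prove 2·3^m ≥ 18m^3 for all m ≥ 8.
When m = 8: 2·3^m = 13122 and 18m^3 = 9216, so 13122 ≥ 9216.
Inductive step: suppose the statement holds for some p ≥ 8, so 2·3^p ≥ 18p^3.
Then 2·3^(p + 1) = 3·(2·3^p) ≥ 3·(18p^3).
Also, for p ≥ 8 we have 3·(18p^3) ≥ 18(p+1)^3, since 3 ≥ (1 + 1/p)^3 for all p ≥ 8.
Combining, 2·3^(p + 1) ≥ 18(p+1)^3.
By the principle of mathematical induction, the result holds for all m ≥ 8.
Hence the smallest such n_0 is 8.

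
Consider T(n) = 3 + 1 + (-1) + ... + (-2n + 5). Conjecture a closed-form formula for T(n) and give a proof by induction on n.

We claim T(n) = -n(n - 4) for all n ≥ 1.
For the base case n = 1: T(1) = 3, and the closed form gives 3. They agree.
Inductive step: suppose the statement holds for some i ≥ 1, so T(i) = i(-i + 4).
Then T(i+1) = T(i) + (-2i + 3) = (i(-i + 4)) + (-2i + 3).
Simplifying, T(i+1) = -(i - 3)(i + 1) = -(i+1)((i+1) - 4),
which is the closed form with n = i+1.
This completes the induction.

T(n) = -n(n - 4)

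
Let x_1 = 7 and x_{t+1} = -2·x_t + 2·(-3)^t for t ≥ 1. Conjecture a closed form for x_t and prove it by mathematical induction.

Computing the first terms: x_1 = 7, x_2 = -20, x_3 = 58. This suggests x_t = (-2)^(t - 1) - 2(-3)^t.
Base case (t = 1): the formula gives 7 = 7 = x_1.
Suppose the result is true for t = j, so x_j = (-2)^(j - 1) - 2(-3)^j.
Then x_{j+1} = -2·x_j + 2·(-3)^j = -2·((-2)^(j - 1) - 2(-3)^j) + 2·(-3)^j = (-2)^j - 2(-3)^(j + 1) = (-2)^((j+1) - 1) - 2(-3)^(j+1),
which is the claimed formula at t = j+1.
By induction, the statement is established for all t ≥ 1.

x_t = (-2)^(t - 1) - 2(-3)^t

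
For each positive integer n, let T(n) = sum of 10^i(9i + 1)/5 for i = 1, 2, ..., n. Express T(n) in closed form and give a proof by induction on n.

We claim T(n) = 2·10^n·n for all n ≥ 1.
Base step (n = 1): T(1) = 20, and the closed form gives 20. They agree.
For the inductive step, assume it holds for an arbitrary i ≥ 1, so T(i) = 2·10^i·i.
Then T(i+1) = T(i) + (10^i(18i + 20)) = (2·10^i·i) + (10^i(18i + 20)).
Simplifying, T(i+1) = 20·10^i(i + 1) = 2·10^(i+1)·(i+1),
which is the closed form with n = i+1.
By induction, the statement is established for all n ≥ 1.

T(n) = 2·10^n·n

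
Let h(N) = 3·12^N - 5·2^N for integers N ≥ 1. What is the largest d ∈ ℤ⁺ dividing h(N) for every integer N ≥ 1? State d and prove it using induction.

d = 2

Computing the first values: h(1) = 26 and h(2) = 412; gcd(26, 412) = 2, so d ≤ 2.
We prove 2 | 3·12^N - 5·2^N for all N ≥ 1 by induction on N.
Base step (N = 1): h(1) = 26 = 2·(13), so 2 | h(1).
For the inductive step, assume it holds for an arbitrary i ≥ 1, i.e. 2 | h(i). Then
h(i+1) − 12·h(i) = (3·12^(i+1) - 5·2^(i+1)) − 12·(3·12^i - 5·2^i) = (-5)·2^i·(2 − 12) = (50)·2^i. Since 2 | h(i) by the inductive hypothesis, 2 | 12·h(i); and 2 | 50 since 50 = 2·25. Therefore 2 | h(i+1).
By the principle of mathematical induction, the result holds for all N ≥ 1.
Therefore the largest such d is 2.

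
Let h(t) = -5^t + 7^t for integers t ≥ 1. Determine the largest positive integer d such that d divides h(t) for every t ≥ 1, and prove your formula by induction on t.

d = 2

Computing the first values: h(1) = 2 and h(2) = 24; gcd(2, 24) = 2, so d ≤ 2.
We prove 2 | -5^t + 7^t for all t ≥ 1 by induction on t.
When t = 1: h(1) = 2 = 2·(1), so 2 | h(1).
Inductive step: suppose the statement holds for some j ≥ 1, i.e. 2 | h(j). Then
7^{j+1} − 5^{j+1} = 7·7^j − 5·5^j = 7·(7^j − 5^j) + (2)·5^j. The first term is divisible by 2 by the inductive hypothesis, and the second term (2)·5^j is divisible by 2 since 2 | 2. Hence 2 | h(j+1).
By induction, the statement is established for all t ≥ 1.
Therefore the largest such d is 2.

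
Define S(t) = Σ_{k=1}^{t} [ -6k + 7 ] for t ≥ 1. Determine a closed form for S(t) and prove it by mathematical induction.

We claim S(t) = -t(3t - 4) for all t ≥ 1.
Base case (t = 1): S(1) = 1, and the closed form gives 1. They agree.
Inductive step: suppose the statement holds for some k ≥ 1, so S(k) = k(-3k + 4).
Then S(k+1) = S(k) + (-6k + 1) = (k(-3k + 4)) + (-6k + 1).
Simplifying, S(k+1) = -(k + 1)(3k - 1) = -(k+1)(3(k+1) - 4),
which is the closed form with t = k+1.
By the principle of mathematical induction, the result holds for all t ≥ 1.

S(t) = -t(3t - 4)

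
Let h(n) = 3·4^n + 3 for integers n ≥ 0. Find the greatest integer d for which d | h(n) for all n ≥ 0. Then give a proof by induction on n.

Computing the first values: h(0) = 6 and h(1) = 15; gcd(6, 15) = 3, so d ≤ 3.
We prove 3 | 3·4^n + 3 for all n ≥ 0 by induction on n.
Base step (n = 0): h(0) = 6 = 3·(2), so 3 | h(0).
Inductive step: suppose the statement holds for some i ≥ 0, i.e. 3 | h(i). Then
h(i+1) = 3·4^(i+1) + 3 = 4·(3·4^i + 3) - 9 = 4·h(i) - 9. The first term is divisible by 3 by the inductive hypothesis, and -9 is divisible by 3. Hence 3 | h(i+1).
By induction, the statement is established for all n ≥ 0.
Therefore the largest such d is 3.

d = 3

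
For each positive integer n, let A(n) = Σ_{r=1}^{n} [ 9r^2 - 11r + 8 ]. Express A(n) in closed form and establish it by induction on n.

We claim A(n) = n(3n^2 - n + 4) for all n ≥ 1.
Base case (n = 1): A(1) = 6, and the closed form gives 6. They agree.
Inductive step: assume the claim holds for n = r, so A(r) = r(3r^2 - r + 4).
Then A(r+1) = A(r) + (9r^2 + 7r + 6) = (r(3r^2 - r + 4)) + (9r^2 + 7r + 6).
Simplifying, A(r+1) = (r + 1)(3r^2 + 5r + 6) = (r+1)(3(r+1)^2 - (r+1) + 4),
which is the closed form with n = r+1.
Hence, by induction on n, the claim holds for every n ≥ 1.

A(n) = n(3n^2 - n + 4)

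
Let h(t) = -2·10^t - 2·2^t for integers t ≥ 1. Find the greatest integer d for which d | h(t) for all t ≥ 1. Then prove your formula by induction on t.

Computing the first values: h(1) = -24 and h(2) = -208; gcd(-24, -208) = 8, so d ≤ 8.
We prove 8 | -2·10^t - 2·2^t for all t ≥ 1 by induction on t.
For the base case t = 1: h(1) = -24 = 8·(-3), so 8 | h(1).
Inductive step: suppose the statement holds for some r ≥ 1, i.e. 8 | h(r). Then
h(r+1) − 10·h(r) = (-2·10^(r+1) - 2·2^(r+1)) − 10·(-2·10^r - 2·2^r) = (-2)·2^r·(2 − 10) = (16)·2^r. Since 8 | h(r) by the inductive hypothesis, 8 | 10·h(r); and 8 | 16 since 16 = 8·2. Therefore 8 | h(r+1).
By induction, the statement is established for all t ≥ 1.
Therefore the largest such d is 8.

d = 8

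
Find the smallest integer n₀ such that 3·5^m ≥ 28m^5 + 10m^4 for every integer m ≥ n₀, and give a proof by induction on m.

n₀ = 8

At m = 7: 234375 < 494606, so the inequality fails and n₀ ≥ 8. We prove 3·5^m ≥ 28m^5 + 10m^4 for all m ≥ 8.
When m = 8: 3·5^m = 1171875 and 28m^5 + 10m^4 = 958464, so 1171875 ≥ 958464.
Inductive step: suppose the statement holds for some p ≥ 8, so 3·5^p ≥ 28p^5 + 10p^4.
Then 3·5^(p + 1) = 5·(3·5^p) ≥ 5·(28p^5 + 10p^4).
Also, for p ≥ 8 we have 5·(28p^5 + 10p^4) ≥ 28(p+1)^5 + 10(p+1)^4, since 5·(28p^5 + 10p^4) − (28(p+1)^5 + 10(p+1)^4) = 112p^5 - 100p^4 - 320p^3 - 340p^2 - 180p - 38, which is nonnegative for all p ≥ 8.
Combining, 3·5^(p + 1) ≥ 28(p+1)^5 + 10(p+1)^4.
This completes the induction.
Hence the smallest such n₀ is 8.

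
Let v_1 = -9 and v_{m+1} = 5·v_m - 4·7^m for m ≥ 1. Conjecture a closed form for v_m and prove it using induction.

Computing the first terms: v_1 = -9, v_2 = -73, v_3 = -561. This suggests v_m = 5^m - 2·7^m.
For the base case m = 1: the formula gives -9 = -9 = v_1.
Suppose the result is true for m = k, so v_k = 5^k - 2·7^k.
Then v_{k+1} = 5·v_k - 4·7^k = 5·(5^k - 2·7^k) - 4·7^k = 5^(k + 1) - 2·7^(k + 1),
which is the claimed formula at m = k+1.
This completes the induction.

v_m = 5^m - 2·7^m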